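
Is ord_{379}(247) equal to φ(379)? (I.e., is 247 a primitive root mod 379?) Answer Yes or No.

Yes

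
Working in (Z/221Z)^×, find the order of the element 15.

24

By Lagrange's theorem, ord_221(15) divides φ(221) = φ(13·17) = (13−1)·(17−1) = 12·16 = 192 = 2^6 · 3.
Divisors of 192: 1, 2, 3, 4, 6, 8, 12, 16, 24, 32, 48, 64, 96, 192.
Check 15^d mod 221 for each divisor in increasing order:
15^1 ≡ 15 (mod 221)
15^2 ≡ 4 (mod 221)
15^3 ≡ 60 (mod 221)
15^4 ≡ 16 (mod 221)
15^6 ≡ 64 (mod 221)
15^8 ≡ 35 (mod 221)
15^12 ≡ 118 (mod 221)
15^16 ≡ 120 (mod 221)
15^24 ≡ 1 (mod 221) ✓
Hence ord(15) = 24.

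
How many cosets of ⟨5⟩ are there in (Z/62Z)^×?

10

Since 5 ∈ (Z/62Z)^×, its order divides φ(62) = φ(2)·φ(31) = 1·30 = 30 = 2 · 3 · 5.
Divisors of 30: 1, 2, 3, 5, 6, 10, 15, 30.
Test each divisor d:
5^1 ≡ 5 (mod 62)
5^2 ≡ 25 (mod 62)
5^3 ≡ 1 (mod 62) ✓
So ord_62(5) = 3, hence |⟨5⟩| = 3.
The index is φ(62) / ord(5) = 30 / 3 = 10.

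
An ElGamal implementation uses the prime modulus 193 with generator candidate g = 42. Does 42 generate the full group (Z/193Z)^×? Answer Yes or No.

No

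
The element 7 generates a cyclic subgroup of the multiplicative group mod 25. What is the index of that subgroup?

5

ord(7) | φ(25) = φ(5^2) = 5·(5−1) = 20 = 2^2 · 5.
Divisors of 20: 1, 2, 4, 5, 10, 20.
Check 7^d mod 25 for each divisor in increasing order:
7^1 ≡ 7 (mod 25)
7^2 ≡ 24 (mod 25)
7^4 ≡ 1 (mod 25) ✓
The order of 7 is 4, so the subgroup it generates has 4 elements.
The index is φ(25) / ord(7) = 20 / 4 = 5.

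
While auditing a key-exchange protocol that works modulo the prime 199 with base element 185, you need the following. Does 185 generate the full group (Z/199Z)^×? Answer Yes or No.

φ(199) = 199 − 1 = 198 = 2 · 3^2 · 11.
185 is a primitive root mod 199 iff 185^(φ(199)/q) ≢ 1 for every prime q | φ(199), i.e. q ∈ {2, 3, 11}.
185^99 ≡ 198 (mod 199)  [q = 2: ≢ 1 ✓]
185^66 ≡ 92 (mod 199)  [q = 3: ≢ 1 ✓]
185^18 ≡ 18 (mod 199)  [q = 11: ≢ 1 ✓]
Every test exponent gives a nontrivial residue, hence 185 generates the full group.

Yes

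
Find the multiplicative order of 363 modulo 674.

21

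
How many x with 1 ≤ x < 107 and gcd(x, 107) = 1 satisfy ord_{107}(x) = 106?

φ(107) = 107 − 1 = 106 = 2 · 53.
Since (Z/107Z)^× is cyclic of order 106, the number of elements of order d is φ(d) when d | 106 and 0 otherwise.
106 = 2 · 53 divides 106, and φ(106) = 52.

52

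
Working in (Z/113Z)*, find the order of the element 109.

7

Since 109 ∈ (Z/113Z)^×, its order divides φ(113) = 113 − 1 = 112 = 2^4 · 7.
Divisors of 112: 1, 2, 4, 7, 8, 14, 16, 28, 56, 112.
Evaluate successive powers at the divisors of 112:
109^1 ≡ 109 (mod 113)
109^2 ≡ 16 (mod 113)
109^4 ≡ 30 (mod 113)
109^7 ≡ 1 (mod 113) ✓
Hence ord(109) = 7.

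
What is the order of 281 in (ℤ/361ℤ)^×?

342

ord(281) | φ(361) = φ(19^2) = 19·(19−1) = 342 = 2 · 3^2 · 19.
Divisors of 342: 1, 2, 3, 6, 9, 18, 19, 38, 57, 114, 171, 342.
Test each divisor d:
281^1 ≡ 281 (mod 361)
281^2 ≡ 263 (mod 361)
281^3 ≡ 259 (mod 361)
281^6 ≡ 296 (mod 361)
281^9 ≡ 132 (mod 361)
281^18 ≡ 96 (mod 361)
281^19 ≡ 262 (mod 361)
281^38 ≡ 54 (mod 361)
281^57 ≡ 69 (mod 361)
281^114 ≡ 68 (mod 361)
281^171 ≡ 360 (mod 361)
281^342 ≡ 1 (mod 361) ✓
Hence ord(281) = 342.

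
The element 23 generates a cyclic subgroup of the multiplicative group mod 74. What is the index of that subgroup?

3

By Lagrange's theorem, ord_74(23) divides φ(74) = φ(2)·φ(37) = 1·36 = 36 = 2^2 · 3^2.
Divisors of 36: 1, 2, 3, 4, 6, 9, 12, 18, 36.
Test each divisor d:
23^1 ≡ 23
23^2 ≡ 11
23^3 ≡ 31
23^4 ≡ 47
23^6 ≡ 73
23^9 ≡ 43
23^12 ≡ 1
Thus |⟨23⟩| = ord(23) = 12.
[(Z/74Z)^× : ⟨23⟩] = 36/12 = 3.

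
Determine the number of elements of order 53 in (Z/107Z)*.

φ(107) = 107 − 1 = 106 = 2 · 53.
(Z/107Z)^× is cyclic (|G| = 106); a cyclic group of order m has exactly φ(d) elements of each order d | m, and none otherwise.
53 | 106, and φ(53) = 53 − 1 = 52.

52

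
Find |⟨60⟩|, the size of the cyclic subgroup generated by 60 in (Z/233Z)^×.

116

ord(60) | φ(233) = 233 − 1 = 232 = 2^3 · 29.
Divisors of 232: 1, 2, 4, 8, 29, 58, 116, 232.
Test each divisor d:
60^1 ≡ 60 (mod 233)
60^2 ≡ 105 (mod 233)
60^4 ≡ 74 (mod 233)
60^8 ≡ 117 (mod 233)
60^29 ≡ 89 (mod 233)
60^58 ≡ 232 (mod 233)
60^116 ≡ 1 (mod 233) ✓
The smallest such exponent is 116, so the order of 60 is 116.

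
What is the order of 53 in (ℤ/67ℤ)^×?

ord(53) | φ(67) = 67 − 1 = 66 = 2 · 3 · 11.
Divisors of 66: 1, 2, 3, 6, 11, 22, 33, 66.
Evaluate successive powers at the divisors of 66:
53^1 ≡ 53
53^2 ≡ 62
53^3 ≡ 3
53^6 ≡ 9
53^11 ≡ 66
53^22 ≡ 1
The smallest such exponent is 22, so the order of 53 is 22.

22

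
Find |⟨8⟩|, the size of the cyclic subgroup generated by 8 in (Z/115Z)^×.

By Lagrange's theorem, ord_115(8) divides φ(115) = φ(5·23) = (5−1)·(23−1) = 4·22 = 88 = 2^3 · 11.
Divisors of 88: 1, 2, 4, 8, 11, 22, 44, 88.
Evaluate successive powers at the divisors of 88:
8^1 ≡ 8 (mod 115)
8^2 ≡ 64 (mod 115)
8^4 ≡ 71 (mod 115)
8^8 ≡ 96 (mod 115)
8^11 ≡ 47 (mod 115)
8^22 ≡ 24 (mod 115)
8^44 ≡ 1 (mod 115) ✓
The smallest such exponent is 44, so the order of 8 is 44.

44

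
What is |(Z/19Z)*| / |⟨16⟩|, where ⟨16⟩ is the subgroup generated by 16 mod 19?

2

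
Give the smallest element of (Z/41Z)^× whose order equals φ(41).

6

φ(41) = 41 − 1 = 40 = 2^3 · 5.
g is a primitive root iff g^(40/q) ≢ 1 (mod 41) for each prime q ∈ {2, 5}.
g = 2: 2^20 ≡ 1 — hits 1, so not a primitive root.
g = 3: 3^20 ≡ 40; 3^8 ≡ 1 — hits 1, so not a primitive root.
g = 4: 4^20 ≡ 1 — hits 1, so not a primitive root.
g = 5: 5^20 ≡ 1 — hits 1, so not a primitive root.
g = 6: 6^20 ≡ 40; 6^8 ≡ 10 — none is 1, so 6 is a primitive root.
The smallest primitive root modulo 41 is 6.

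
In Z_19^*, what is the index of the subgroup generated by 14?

1

Since 14 ∈ (Z/19Z)^×, its order divides φ(19) = 19 − 1 = 18 = 2 · 3^2.
Divisors of 18: 1, 2, 3, 6, 9, 18.
Check 14^d mod 19 for each divisor in increasing order:
14^1 ≡ 14
14^2 ≡ 6
14^3 ≡ 8
14^6 ≡ 7
14^9 ≡ 18
14^18 ≡ 1
Thus |⟨14⟩| = ord(14) = 18.
Index = |(Z/19Z)^×| / |⟨14⟩| = 18 / 18 = 1.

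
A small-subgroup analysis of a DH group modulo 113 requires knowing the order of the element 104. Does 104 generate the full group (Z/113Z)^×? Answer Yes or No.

φ(113) = 113 − 1 = 112 = 2^4 · 7.
104 is a primitive root mod 113 iff 104^(φ(113)/q) ≢ 1 for every prime q | φ(113), i.e. q ∈ {2, 7}.
104^56 ≡ 1 (mod 113)  [q = 2: ≡ 1 ✗]
104^16 ≡ 28 (mod 113)  [q = 7: ≢ 1 ✓]
Since 104^56 ≡ 1, the order of 104 divides 56 < 112, so 104 is not a primitive root.

No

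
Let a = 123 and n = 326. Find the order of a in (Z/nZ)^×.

18

ord(123) | φ(326) = φ(2)·φ(163) = 1·162 = 162 = 2 · 3^4.
Divisors of 162: 1, 2, 3, 6, 9, 18, 27, 54, 81, 162.
Compute 123^d (mod 326) for the divisors d until we hit 1:
123^1 ≡ 123 (mod 326)
123^2 ≡ 133 (mod 326)
123^3 ≡ 59 (mod 326)
123^6 ≡ 221 (mod 326)
123^9 ≡ 325 (mod 326)
123^18 ≡ 1 (mod 326) ✓
Hence ord(123) = 18.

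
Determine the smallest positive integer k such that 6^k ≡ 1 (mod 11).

10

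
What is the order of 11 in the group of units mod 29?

28

The order of 11 must divide φ(29) = 29 − 1 = 28 = 2^2 · 7.
Divisors of 28: 1, 2, 4, 7, 14, 28.
Evaluate successive powers at the divisors of 28:
11^1 ≡ 11
11^2 ≡ 5
11^4 ≡ 25
11^7 ≡ 12
11^14 ≡ 28
11^28 ≡ 1
Hence ord(11) = 28.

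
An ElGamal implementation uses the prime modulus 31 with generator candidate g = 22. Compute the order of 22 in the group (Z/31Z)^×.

By Lagrange's theorem, ord_31(22) divides φ(31) = 31 − 1 = 30 = 2 · 3 · 5.
Divisors of 30: 1, 2, 3, 5, 6, 10, 15, 30.
Evaluate successive powers at the divisors of 30:
22^1 ≡ 22 (mod 31)
22^2 ≡ 19 (mod 31)
22^3 ≡ 15 (mod 31)
22^5 ≡ 6 (mod 31)
22^6 ≡ 8 (mod 31)
22^10 ≡ 5 (mod 31)
22^15 ≡ 30 (mod 31)
22^30 ≡ 1 (mod 31) ✓
The smallest such exponent is 30, so the order of 22 is 30.

30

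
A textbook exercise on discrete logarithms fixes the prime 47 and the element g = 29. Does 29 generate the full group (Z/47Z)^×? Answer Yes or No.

Yes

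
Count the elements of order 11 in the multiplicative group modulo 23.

10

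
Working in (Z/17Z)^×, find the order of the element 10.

ord(10) | φ(17) = 17 − 1 = 16 = 2^4.
Divisors of 16: 1, 2, 4, 8, 16.
Check 10^d mod 17 for each divisor in increasing order:
10^1 ≡ 10
10^2 ≡ 15
10^4 ≡ 4
10^8 ≡ 16
10^16 ≡ 1
Therefore the multiplicative order of 10 modulo 17 is 16.

16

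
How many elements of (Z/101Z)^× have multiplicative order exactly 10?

4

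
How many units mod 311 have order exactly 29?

0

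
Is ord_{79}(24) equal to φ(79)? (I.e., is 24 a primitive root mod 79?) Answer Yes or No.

No

φ(79) = 79 − 1 = 78 = 2 · 3 · 13.
It suffices to check that the order of 24 is not a proper divisor of 78: compute 24^(78/q) for q ∈ {2, 3, 13}.
24^39 ≡ 78 (mod 79)  [q = 2: ≢ 1 ✓]
24^26 ≡ 23 (mod 79)  [q = 3: ≢ 1 ✓]
24^6 ≡ 1 (mod 79)  [q = 13: ≡ 1 ✗]
The check at q = 13 fails, so 24 generates a proper subgroup.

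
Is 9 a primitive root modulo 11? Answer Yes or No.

No

φ(11) = 11 − 1 = 10 = 2 · 5.
9 is a primitive root mod 11 iff 9^(φ(11)/q) ≢ 1 for every prime q | φ(11), i.e. q ∈ {2, 5}.
9^5 ≡ 1 (mod 11)  [q = 2: ≡ 1 ✗]
9^2 ≡ 4 (mod 11)  [q = 5: ≢ 1 ✓]
Since 9^5 ≡ 1, the order of 9 divides 5 < 10, so 9 is not a primitive root.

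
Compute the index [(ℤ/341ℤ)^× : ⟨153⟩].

30

ord(153) | φ(341) = φ(11·31) = (11−1)·(31−1) = 10·30 = 300 = 2^2 · 3 · 5^2.
Divisors of 300: 1, 2, 3, 4, 5, 6, 10, 12, 15, 20, 25, 30, 50, 60, 75, 100, 150, 300.
Compute 153^d (mod 341) for the divisors d until we hit 1:
153^1 ≡ 153
153^2 ≡ 221
153^3 ≡ 54
153^4 ≡ 78
153^5 ≡ 340
153^6 ≡ 188
153^10 ≡ 1
So ord_341(153) = 10, hence |⟨153⟩| = 10.
The index is φ(341) / ord(153) = 300 / 10 = 30.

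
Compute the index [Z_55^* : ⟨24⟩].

4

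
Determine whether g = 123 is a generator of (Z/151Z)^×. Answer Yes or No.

φ(151) = 151 − 1 = 150 = 2 · 3 · 5^2.
Test 123^(150/q) mod 151 for each prime factor q of 150:
123^75 ≡ 1 (mod 151)  [q = 2: ≡ 1 ✗]
123^50 ≡ 1 (mod 151)  [q = 3: ≡ 1 ✗]
123^30 ≡ 8 (mod 151)  [q = 5: ≢ 1 ✓]
Since 123^75 ≡ 1, the order of 123 divides 75 < 150, so 123 is not a primitive root.

No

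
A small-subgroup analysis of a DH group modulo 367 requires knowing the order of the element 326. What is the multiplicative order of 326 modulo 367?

366

ord(326) | φ(367) = 367 − 1 = 366 = 2 · 3 · 61.
Divisors of 366: 1, 2, 3, 6, 61, 122, 183, 366.
Check 326^d mod 367 for each divisor in increasing order:
326^1 ≡ 326 (mod 367)
326^2 ≡ 213 (mod 367)
326^3 ≡ 75 (mod 367)
326^6 ≡ 120 (mod 367)
326^61 ≡ 284 (mod 367)
326^122 ≡ 283 (mod 367)
326^183 ≡ 366 (mod 367)
326^366 ≡ 1 (mod 367) ✓
Hence ord(326) = 366.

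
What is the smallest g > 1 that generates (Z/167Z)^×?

5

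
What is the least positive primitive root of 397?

5

φ(397) = 397 − 1 = 396 = 2^2 · 3^2 · 11.
Test candidates g = 2, 3, … against the prime factors q ∈ {2, 3, 11} of φ(397): g is a generator iff g^(396/q) ≢ 1 for every such q.
g = 2: 2^198 ≡ 396; 2^132 ≡ 1 — hits 1, so not a primitive root.
g = 3: 3^198 ≡ 1 — hits 1, so not a primitive root.
g = 4: 4^198 ≡ 1 — hits 1, so not a primitive root.
g = 5: 5^198 ≡ 396; 5^132 ≡ 362; 5^36 ≡ 290 — none is 1, so 5 is a primitive root.
The smallest primitive root modulo 397 is 5.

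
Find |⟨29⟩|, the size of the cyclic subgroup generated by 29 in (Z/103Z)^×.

51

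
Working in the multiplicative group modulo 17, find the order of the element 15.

8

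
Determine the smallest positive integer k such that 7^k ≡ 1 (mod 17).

16

Since 7 ∈ (Z/17Z)^×, its order divides φ(17) = 17 − 1 = 16 = 2^4.
Divisors of 16: 1, 2, 4, 8, 16.
Check 7^d mod 17 for each divisor in increasing order:
7^1 ≡ 7
7^2 ≡ 15
7^4 ≡ 4
7^8 ≡ 16
7^16 ≡ 1
The smallest such exponent is 16, so the order of 7 is 16.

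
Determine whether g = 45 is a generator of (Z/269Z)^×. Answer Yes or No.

No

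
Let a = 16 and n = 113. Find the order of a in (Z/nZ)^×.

Since 16 ∈ (Z/113Z)^×, its order divides φ(113) = 113 − 1 = 112 = 2^4 · 7.
Divisors of 112: 1, 2, 4, 7, 8, 14, 16, 28, 56, 112.
Compute 16^d (mod 113) for the divisors d until we hit 1:
16^1 ≡ 16
16^2 ≡ 30
16^4 ≡ 109
16^7 ≡ 1
Hence ord(16) = 7.

7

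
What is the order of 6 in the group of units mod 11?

10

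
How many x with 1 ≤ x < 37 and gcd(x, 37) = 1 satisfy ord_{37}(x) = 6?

2

φ(37) = 37 − 1 = 36 = 2^2 · 3^2.
Since (Z/37Z)^× is cyclic of order 36, the number of elements of order d is φ(d) when d | 36 and 0 otherwise.
6 = 2 · 3 divides 36, and φ(6) = 2.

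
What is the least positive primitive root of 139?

φ(139) = 139 − 1 = 138 = 2 · 3 · 23.
Test candidates g = 2, 3, … against the prime factors q ∈ {2, 3, 23} of φ(139): g is a generator iff g^(138/q) ≢ 1 for every such q.
g = 2: 2^69 ≡ 138; 2^46 ≡ 96; 2^6 ≡ 64 — none is 1, so 2 is a primitive root.
So 2 is the smallest generator of (Z/139Z)^×.

2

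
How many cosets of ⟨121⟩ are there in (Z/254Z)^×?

The order of 121 must divide φ(254) = φ(2)·φ(127) = 1·126 = 126 = 2 · 3^2 · 7.
Divisors of 126: 1, 2, 3, 6, 7, 9, 14, 18, 21, 42, 63, 126.
Check 121^d mod 254 for each divisor in increasing order:
121^1 ≡ 121 (mod 254)
121^2 ≡ 163 (mod 254)
121^3 ≡ 165 (mod 254)
121^6 ≡ 47 (mod 254)
121^7 ≡ 99 (mod 254)
121^9 ≡ 135 (mod 254)
121^14 ≡ 149 (mod 254)
121^18 ≡ 191 (mod 254)
121^21 ≡ 19 (mod 254)
121^42 ≡ 107 (mod 254)
121^63 ≡ 1 (mod 254) ✓
Thus |⟨121⟩| = ord(121) = 63.
The index is φ(254) / ord(121) = 126 / 63 = 2.

2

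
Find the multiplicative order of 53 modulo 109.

108

The order of 53 must divide φ(109) = 109 − 1 = 108 = 2^2 · 3^3.
Divisors of 108: 1, 2, 3, 4, 6, 9, 12, 18, 27, 36, 54, 108.
Check 53^d mod 109 for each divisor in increasing order:
53^1 ≡ 53 (mod 109)
53^2 ≡ 84 (mod 109)
53^3 ≡ 92 (mod 109)
53^4 ≡ 80 (mod 109)
53^6 ≡ 71 (mod 109)
53^9 ≡ 101 (mod 109)
53^12 ≡ 27 (mod 109)
53^18 ≡ 64 (mod 109)
53^27 ≡ 33 (mod 109)
53^36 ≡ 63 (mod 109)
53^54 ≡ 108 (mod 109)
53^108 ≡ 1 (mod 109) ✓
The smallest such exponent is 108, so the order of 53 is 108.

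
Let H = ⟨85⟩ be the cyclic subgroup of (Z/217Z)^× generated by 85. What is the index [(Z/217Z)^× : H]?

Since 85 ∈ (Z/217Z)^×, its order divides φ(217) = φ(7·31) = (7−1)·(31−1) = 6·30 = 180 = 2^2 · 3^2 · 5.
Divisors of 180: 1, 2, 3, 4, 5, 6, 9, 10, 12, 15, 18, 20, 30, 36, 45, 60, 90, 180.
Compute 85^d (mod 217) for the divisors d until we hit 1:
85^1 ≡ 85 (mod 217)
85^2 ≡ 64 (mod 217)
85^3 ≡ 15 (mod 217)
85^4 ≡ 190 (mod 217)
85^5 ≡ 92 (mod 217)
85^6 ≡ 8 (mod 217)
85^9 ≡ 120 (mod 217)
85^10 ≡ 1 (mod 217) ✓
The order of 85 is 10, so the subgroup it generates has 10 elements.
[(Z/217Z)^× : ⟨85⟩] = 180/10 = 18.

18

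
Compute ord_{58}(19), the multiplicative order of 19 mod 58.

28

Since 19 ∈ (Z/58Z)^×, its order divides φ(58) = φ(2)·φ(29) = 1·28 = 28 = 2^2 · 7.
Divisors of 28: 1, 2, 4, 7, 14, 28.
Compute 19^d (mod 58) for the divisors d until we hit 1:
19^1 ≡ 19 (mod 58)
19^2 ≡ 13 (mod 58)
19^4 ≡ 53 (mod 58)
19^7 ≡ 41 (mod 58)
19^14 ≡ 57 (mod 58)
19^28 ≡ 1 (mod 58) ✓
So ord_58(19) = 28.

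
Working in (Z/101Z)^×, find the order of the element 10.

4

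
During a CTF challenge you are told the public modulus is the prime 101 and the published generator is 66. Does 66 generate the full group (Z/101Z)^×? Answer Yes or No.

Yes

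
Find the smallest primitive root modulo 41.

6

φ(41) = 41 − 1 = 40 = 2^3 · 5.
Test candidates g = 2, 3, … against the prime factors q ∈ {2, 5} of φ(41): g is a generator iff g^(40/q) ≢ 1 for every such q.
g = 2: 2^20 ≡ 1 — hits 1, so not a primitive root.
g = 3: 3^20 ≡ 40; 3^8 ≡ 1 — hits 1, so not a primitive root.
g = 4: 4^20 ≡ 1 — hits 1, so not a primitive root.
g = 5: 5^20 ≡ 1 — hits 1, so not a primitive root.
g = 6: 6^20 ≡ 40; 6^8 ≡ 10 — none is 1, so 6 is a primitive root.
So 6 is the smallest generator of (Z/41Z)^×.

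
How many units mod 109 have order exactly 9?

6

φ(109) = 109 − 1 = 108 = 2^2 · 3^3.
Since (Z/109Z)^× is cyclic of order 108, the number of elements of order d is φ(d) when d | 108 and 0 otherwise.
9 = 3^2 divides 108, and φ(9) = 6.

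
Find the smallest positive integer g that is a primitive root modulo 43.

3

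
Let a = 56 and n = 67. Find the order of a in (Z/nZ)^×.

33

By Lagrange's theorem, ord_67(56) divides φ(67) = 67 − 1 = 66 = 2 · 3 · 11.
Divisors of 66: 1, 2, 3, 6, 11, 22, 33, 66.
Compute 56^d (mod 67) for the divisors d until we hit 1:
56^1 ≡ 56 (mod 67)
56^2 ≡ 54 (mod 67)
56^3 ≡ 9 (mod 67)
56^6 ≡ 14 (mod 67)
56^11 ≡ 37 (mod 67)
56^22 ≡ 29 (mod 67)
56^33 ≡ 1 (mod 67) ✓
The smallest such exponent is 33, so the order of 56 is 33.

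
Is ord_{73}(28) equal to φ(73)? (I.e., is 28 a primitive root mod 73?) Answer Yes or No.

Yes

φ(73) = 73 − 1 = 72 = 2^3 · 3^2.
An element g generates (Z/73Z)^× iff g^(72/q) ≢ 1 (mod 73) for each prime q ∈ {2, 3}.
28^36 ≡ 72 (mod 73)  [q = 2: ≢ 1 ✓]
28^24 ≡ 8 (mod 73)  [q = 3: ≢ 1 ✓]
All checks pass, so 28 has order 72 and is a primitive root modulo 73.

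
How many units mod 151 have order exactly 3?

φ(151) = 151 − 1 = 150 = 2 · 3 · 5^2.
(Z/151Z)^× is cyclic (|G| = 150); a cyclic group of order m has exactly φ(d) elements of each order d | m, and none otherwise.
3 | 150, and φ(3) = 3 − 1 = 2.

2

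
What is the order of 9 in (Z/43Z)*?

21

Since 9 ∈ (Z/43Z)^×, its order divides φ(43) = 43 − 1 = 42 = 2 · 3 · 7.
Divisors of 42: 1, 2, 3, 6, 7, 14, 21, 42.
Compute 9^d (mod 43) for the divisors d until we hit 1:
9^1 ≡ 9 (mod 43)
9^2 ≡ 38 (mod 43)
9^3 ≡ 41 (mod 43)
9^6 ≡ 4 (mod 43)
9^7 ≡ 36 (mod 43)
9^14 ≡ 6 (mod 43)
9^21 ≡ 1 (mod 43) ✓
So ord_43(9) = 21.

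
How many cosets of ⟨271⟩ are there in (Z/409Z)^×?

2

ord(271) | φ(409) = 409 − 1 = 408 = 2^3 · 3 · 17.
Divisors of 408: 1, 2, 3, 4, 6, 8, 12, 17, 24, 34, 51, 68, 102, 136, 204, 408.
Check 271^d mod 409 for each divisor in increasing order:
271^1 ≡ 271 (mod 409)
271^2 ≡ 230 (mod 409)
271^3 ≡ 162 (mod 409)
271^4 ≡ 139 (mod 409)
271^6 ≡ 68 (mod 409)
271^8 ≡ 98 (mod 409)
271^12 ≡ 125 (mod 409)
271^17 ≡ 217 (mod 409)
271^24 ≡ 83 (mod 409)
271^34 ≡ 54 (mod 409)
271^51 ≡ 266 (mod 409)
271^68 ≡ 53 (mod 409)
271^102 ≡ 408 (mod 409)
271^136 ≡ 355 (mod 409)
271^204 ≡ 1 (mod 409) ✓
So ord_409(271) = 204, hence |⟨271⟩| = 204.
Index = |(Z/409Z)^×| / |⟨271⟩| = 408 / 204 = 2.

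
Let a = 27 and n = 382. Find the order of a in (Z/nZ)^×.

95

ord(27) | φ(382) = φ(2)·φ(191) = 1·190 = 190 = 2 · 5 · 19.
Divisors of 190: 1, 2, 5, 10, 19, 38, 95, 190.
Evaluate successive powers at the divisors of 190:
27^1 ≡ 27 (mod 382)
27^2 ≡ 347 (mod 382)
27^5 ≡ 223 (mod 382)
27^10 ≡ 69 (mod 382)
27^19 ≡ 49 (mod 382)
27^38 ≡ 109 (mod 382)
27^95 ≡ 1 (mod 382) ✓
The smallest such exponent is 95, so the order of 27 is 95.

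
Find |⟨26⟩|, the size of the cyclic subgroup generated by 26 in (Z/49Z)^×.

42

By Lagrange's theorem, ord_49(26) divides φ(49) = φ(7^2) = 7·(7−1) = 42 = 2 · 3 · 7.
Divisors of 42: 1, 2, 3, 6, 7, 14, 21, 42.
Test each divisor d:
26^1 ≡ 26
26^2 ≡ 39
26^3 ≡ 34
26^6 ≡ 29
26^7 ≡ 19
26^14 ≡ 18
26^21 ≡ 48
26^42 ≡ 1
The smallest such exponent is 42, so the order of 26 is 42.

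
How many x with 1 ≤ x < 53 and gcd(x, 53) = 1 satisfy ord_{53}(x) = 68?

0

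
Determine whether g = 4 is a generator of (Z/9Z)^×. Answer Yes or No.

No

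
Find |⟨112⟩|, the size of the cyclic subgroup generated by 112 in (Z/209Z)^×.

90

Since 112 ∈ (Z/209Z)^×, its order divides φ(209) = φ(11·19) = (11−1)·(19−1) = 10·18 = 180 = 2^2 · 3^2 · 5.
Divisors of 180: 1, 2, 3, 4, 5, 6, 9, 10, 12, 15, 18, 20, 30, 36, 45, 60, 90, 180.
Test each divisor d:
112^1 ≡ 112 (mod 209)
112^2 ≡ 4 (mod 209)
112^3 ≡ 30 (mod 209)
112^4 ≡ 16 (mod 209)
112^5 ≡ 120 (mod 209)
112^6 ≡ 64 (mod 209)
112^9 ≡ 39 (mod 209)
112^10 ≡ 188 (mod 209)
112^12 ≡ 125 (mod 209)
112^15 ≡ 197 (mod 209)
112^18 ≡ 58 (mod 209)
112^20 ≡ 23 (mod 209)
112^30 ≡ 144 (mod 209)
112^36 ≡ 20 (mod 209)
112^45 ≡ 153 (mod 209)
112^60 ≡ 45 (mod 209)
112^90 ≡ 1 (mod 209) ✓
So ord_209(112) = 90.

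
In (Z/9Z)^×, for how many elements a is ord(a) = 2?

1

φ(9) = φ(3^2) = 3·(3−1) = 6 = 2 · 3.
(Z/9Z)^× is cyclic (|G| = 6); a cyclic group of order m has exactly φ(d) elements of each order d | m, and none otherwise.
2 | 6, and φ(2) = 2 − 1 = 1.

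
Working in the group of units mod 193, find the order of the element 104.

ord(104) | φ(193) = 193 − 1 = 192 = 2^6 · 3.
Divisors of 192: 1, 2, 3, 4, 6, 8, 12, 16, 24, 32, 48, 64, 96, 192.
Test each divisor d:
104^1 ≡ 104
104^2 ≡ 8
104^3 ≡ 60
104^4 ≡ 64
104^6 ≡ 126
104^8 ≡ 43
104^12 ≡ 50
104^16 ≡ 112
104^24 ≡ 184
104^32 ≡ 192
104^48 ≡ 81
104^64 ≡ 1
Therefore the multiplicative order of 104 modulo 193 is 64.

64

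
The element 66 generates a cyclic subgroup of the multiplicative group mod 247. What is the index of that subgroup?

24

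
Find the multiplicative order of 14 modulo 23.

22

ord(14) | φ(23) = 23 − 1 = 22 = 2 · 11.
Divisors of 22: 1, 2, 11, 22.
Test each divisor d:
14^1 ≡ 14
14^2 ≡ 12
14^11 ≡ 22
14^22 ≡ 1
So ord_23(14) = 22.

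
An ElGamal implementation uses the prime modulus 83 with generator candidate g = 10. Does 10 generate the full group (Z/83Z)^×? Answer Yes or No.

φ(83) = 83 − 1 = 82 = 2 · 41.
Test 10^(82/q) mod 83 for each prime factor q of 82:
10^41 ≡ 1 (mod 83)  [q = 2: ≡ 1 ✗]
10^2 ≡ 17 (mod 83)  [q = 41: ≢ 1 ✓]
The check at q = 2 fails, so 10 generates a proper subgroup.

No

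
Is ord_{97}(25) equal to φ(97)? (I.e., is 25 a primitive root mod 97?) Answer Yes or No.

No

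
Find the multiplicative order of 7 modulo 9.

3

The order of 7 must divide φ(9) = φ(3^2) = 3·(3−1) = 6 = 2 · 3.
Divisors of 6: 1, 2, 3, 6.
Compute 7^d (mod 9) for the divisors d until we hit 1:
7^1 ≡ 7 (mod 9)
7^2 ≡ 4 (mod 9)
7^3 ≡ 1 (mod 9) ✓
Hence ord(7) = 3.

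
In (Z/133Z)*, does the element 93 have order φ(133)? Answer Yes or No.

133 = 7 · 19 is a product of two distinct odd primes, so (Z/133Z)^× ≅ (Z/7Z)^× × (Z/19Z)^× is not cyclic.
No primitive root modulo 133 exists; in particular 93 is not one.

No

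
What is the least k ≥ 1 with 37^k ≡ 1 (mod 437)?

22

By Lagrange's theorem, ord_437(37) divides φ(437) = φ(19·23) = (19−1)·(23−1) = 18·22 = 396 = 2^2 · 3^2 · 11.
Divisors of 396: 1, 2, 3, 4, 6, 9, 11, 12, 18, 22, 33, 36, 44, 66, 99, 132, 198, 396.
Compute 37^d (mod 437) for the divisors d until we hit 1:
37^1 ≡ 37 (mod 437)
37^2 ≡ 58 (mod 437)
37^3 ≡ 398 (mod 437)
37^4 ≡ 305 (mod 437)
37^6 ≡ 210 (mod 437)
37^9 ≡ 113 (mod 437)
37^11 ≡ 436 (mod 437)
37^12 ≡ 400 (mod 437)
37^18 ≡ 96 (mod 437)
37^22 ≡ 1 (mod 437) ✓
So ord_437(37) = 22.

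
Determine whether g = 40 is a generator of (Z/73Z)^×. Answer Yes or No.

Yes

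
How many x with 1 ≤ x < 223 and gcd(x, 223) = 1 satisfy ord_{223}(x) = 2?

φ(223) = 223 − 1 = 222 = 2 · 3 · 37.
In a cyclic group of order 222, there are φ(d) elements of order d for each divisor d of 222, and zero for non-divisors.
2 | 222, and φ(2) = 2 − 1 = 1.

1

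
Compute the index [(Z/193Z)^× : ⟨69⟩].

ord(69) | φ(193) = 193 − 1 = 192 = 2^6 · 3.
Divisors of 192: 1, 2, 3, 4, 6, 8, 12, 16, 24, 32, 48, 64, 96, 192.
Compute 69^d (mod 193) for the divisors d until we hit 1:
69^1 ≡ 69 (mod 193)
69^2 ≡ 129 (mod 193)
69^3 ≡ 23 (mod 193)
69^4 ≡ 43 (mod 193)
69^6 ≡ 143 (mod 193)
69^8 ≡ 112 (mod 193)
69^12 ≡ 184 (mod 193)
69^16 ≡ 192 (mod 193)
69^24 ≡ 81 (mod 193)
69^32 ≡ 1 (mod 193) ✓
Thus |⟨69⟩| = ord(69) = 32.
Index = |(Z/193Z)^×| / |⟨69⟩| = 192 / 32 = 6.

6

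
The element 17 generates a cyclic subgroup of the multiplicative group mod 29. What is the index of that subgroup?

7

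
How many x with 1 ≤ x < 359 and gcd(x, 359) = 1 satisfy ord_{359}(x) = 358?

φ(359) = 359 − 1 = 358 = 2 · 179.
Since (Z/359Z)^× is cyclic of order 358, the number of elements of order d is φ(d) when d | 358 and 0 otherwise.
358 = 2 · 179 divides 358, and φ(358) = 178.

178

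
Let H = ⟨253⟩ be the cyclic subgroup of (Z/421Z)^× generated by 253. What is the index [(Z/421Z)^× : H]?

1

ord(253) | φ(421) = 421 − 1 = 420 = 2^2 · 3 · 5 · 7.
Divisors of 420: 1, 2, 3, 4, 5, 6, 7, 10, 12, 14, 15, 20, 21, 28, 30, 35, 42, 60, 70, 84, 105, 140, 210, 420.
Compute 253^d (mod 421) for the divisors d until we hit 1:
253^1 ≡ 253 (mod 421)
253^2 ≡ 17 (mod 421)
253^3 ≡ 91 (mod 421)
253^4 ≡ 289 (mod 421)
253^5 ≡ 284 (mod 421)
253^6 ≡ 282 (mod 421)
253^7 ≡ 197 (mod 421)
253^10 ≡ 245 (mod 421)
253^12 ≡ 376 (mod 421)
253^14 ≡ 77 (mod 421)
253^15 ≡ 115 (mod 421)
253^20 ≡ 243 (mod 421)
253^21 ≡ 13 (mod 421)
253^28 ≡ 35 (mod 421)
253^30 ≡ 174 (mod 421)
253^35 ≡ 159 (mod 421)
253^42 ≡ 169 (mod 421)
253^60 ≡ 385 (mod 421)
253^70 ≡ 21 (mod 421)
253^84 ≡ 354 (mod 421)
253^105 ≡ 392 (mod 421)
253^140 ≡ 20 (mod 421)
253^210 ≡ 420 (mod 421)
253^420 ≡ 1 (mod 421) ✓
So ord_421(253) = 420, hence |⟨253⟩| = 420.
The index is φ(421) / ord(253) = 420 / 420 = 1.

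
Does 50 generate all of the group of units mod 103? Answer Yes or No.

No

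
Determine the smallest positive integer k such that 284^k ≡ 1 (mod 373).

The order of 284 must divide φ(373) = 373 − 1 = 372 = 2^2 · 3 · 31.
Divisors of 372: 1, 2, 3, 4, 6, 12, 31, 62, 93, 124, 186, 372.
Compute 284^d (mod 373) for the divisors d until we hit 1:
284^1 ≡ 284
284^2 ≡ 88
284^3 ≡ 1
So ord_373(284) = 3.

3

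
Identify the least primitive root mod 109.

φ(109) = 109 − 1 = 108 = 2^2 · 3^3.
Test candidates g = 2, 3, … against the prime factors q ∈ {2, 3} of φ(109): g is a generator iff g^(108/q) ≢ 1 for every such q.
g = 2: 2^54 ≡ 108; 2^36 ≡ 1 — hits 1, so not a primitive root.
g = 3: 3^54 ≡ 1 — hits 1, so not a primitive root.
g = 4: 4^54 ≡ 1 — hits 1, so not a primitive root.
g = 5: 5^54 ≡ 1 — hits 1, so not a primitive root.
g = 6: 6^54 ≡ 108; 6^36 ≡ 63 — none is 1, so 6 is a primitive root.
Hence the least primitive root of 109 is 6.

6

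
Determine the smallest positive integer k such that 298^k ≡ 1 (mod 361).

342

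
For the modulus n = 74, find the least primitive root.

φ(74) = φ(2)·φ(37) = 1·36 = 36 = 2^2 · 3^2.
Test candidates g = 2, 3, … against the prime factors q ∈ {2, 3} of φ(74): g is a generator iff g^(36/q) ≢ 1 for every such q.
g = 2: gcd(2, 74) = 2 > 1, not a unit — skip.
g = 3: 3^18 ≡ 1 — hits 1, so not a primitive root.
g = 4: gcd(4, 74) = 2 > 1, not a unit — skip.
g = 5: 5^18 ≡ 73; 5^12 ≡ 47 — none is 1, so 5 is a primitive root.
So 5 is the smallest generator of (Z/74Z)^×.

5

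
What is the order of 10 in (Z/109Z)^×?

108

ord(10) | φ(109) = 109 − 1 = 108 = 2^2 · 3^3.
Divisors of 108: 1, 2, 3, 4, 6, 9, 12, 18, 27, 36, 54, 108.
Check 10^d mod 109 for each divisor in increasing order:
10^1 ≡ 10 (mod 109)
10^2 ≡ 100 (mod 109)
10^3 ≡ 19 (mod 109)
10^4 ≡ 81 (mod 109)
10^6 ≡ 34 (mod 109)
10^9 ≡ 101 (mod 109)
10^12 ≡ 66 (mod 109)
10^18 ≡ 64 (mod 109)
10^27 ≡ 33 (mod 109)
10^36 ≡ 63 (mod 109)
10^54 ≡ 108 (mod 109)
10^108 ≡ 1 (mod 109) ✓
The smallest such exponent is 108, so the order of 10 is 108.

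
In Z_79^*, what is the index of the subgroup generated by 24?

13

Since 24 ∈ (Z/79Z)^×, its order divides φ(79) = 79 − 1 = 78 = 2 · 3 · 13.
Divisors of 78: 1, 2, 3, 6, 13, 26, 39, 78.
Test each divisor d:
24^1 ≡ 24 (mod 79)
24^2 ≡ 23 (mod 79)
24^3 ≡ 78 (mod 79)
24^6 ≡ 1 (mod 79) ✓
Thus |⟨24⟩| = ord(24) = 6.
[(Z/79Z)^× : ⟨24⟩] = 78/6 = 13.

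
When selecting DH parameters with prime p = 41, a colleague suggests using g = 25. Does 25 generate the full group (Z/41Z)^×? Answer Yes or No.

φ(41) = 41 − 1 = 40 = 2^3 · 5.
25 is a primitive root mod 41 iff 25^(φ(41)/q) ≢ 1 for every prime q | φ(41), i.e. q ∈ {2, 5}.
25^20 ≡ 1 (mod 41)  [q = 2: ≡ 1 ✗]
25^8 ≡ 37 (mod 41)  [q = 5: ≢ 1 ✓]
The check at q = 2 fails, so 25 generates a proper subgroup.

No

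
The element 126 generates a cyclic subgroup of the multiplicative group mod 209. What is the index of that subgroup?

6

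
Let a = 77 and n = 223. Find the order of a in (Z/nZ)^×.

222

Since 77 ∈ (Z/223Z)^×, its order divides φ(223) = 223 − 1 = 222 = 2 · 3 · 37.
Divisors of 222: 1, 2, 3, 6, 37, 74, 111, 222.
Evaluate successive powers at the divisors of 222:
77^1 ≡ 77
77^2 ≡ 131
77^3 ≡ 52
77^6 ≡ 28
77^37 ≡ 40
77^74 ≡ 39
77^111 ≡ 222
77^222 ≡ 1
Hence ord(77) = 222.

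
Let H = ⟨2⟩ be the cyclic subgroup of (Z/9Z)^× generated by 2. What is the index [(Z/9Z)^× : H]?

Since 2 ∈ (Z/9Z)^×, its order divides φ(9) = φ(3^2) = 3·(3−1) = 6 = 2 · 3.
Divisors of 6: 1, 2, 3, 6.
Evaluate successive powers at the divisors of 6:
2^1 ≡ 2 (mod 9)
2^2 ≡ 4 (mod 9)
2^3 ≡ 8 (mod 9)
2^6 ≡ 1 (mod 9) ✓
The order of 2 is 6, so the subgroup it generates has 6 elements.
[(Z/9Z)^× : ⟨2⟩] = 6/6 = 1.

1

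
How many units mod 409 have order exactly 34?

φ(409) = 409 − 1 = 408 = 2^3 · 3 · 17.
Since (Z/409Z)^× is cyclic of order 408, the number of elements of order d is φ(d) when d | 408 and 0 otherwise.
34 = 2 · 17 divides 408, and φ(34) = 16.

16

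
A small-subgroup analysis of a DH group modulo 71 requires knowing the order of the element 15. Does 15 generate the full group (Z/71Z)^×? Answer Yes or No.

No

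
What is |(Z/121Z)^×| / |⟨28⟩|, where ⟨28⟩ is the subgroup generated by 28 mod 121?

1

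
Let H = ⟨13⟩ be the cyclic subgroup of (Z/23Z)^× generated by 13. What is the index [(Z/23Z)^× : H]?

2

ord(13) | φ(23) = 23 − 1 = 22 = 2 · 11.
Divisors of 22: 1, 2, 11, 22.
Check 13^d mod 23 for each divisor in increasing order:
13^1 ≡ 13 (mod 23)
13^2 ≡ 8 (mod 23)
13^11 ≡ 1 (mod 23) ✓
Thus |⟨13⟩| = ord(13) = 11.
The index is φ(23) / ord(13) = 22 / 11 = 2.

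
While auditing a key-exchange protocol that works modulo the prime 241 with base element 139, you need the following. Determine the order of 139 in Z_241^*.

By Lagrange's theorem, ord_241(139) divides φ(241) = 241 − 1 = 240 = 2^4 · 3 · 5.
Divisors of 240: 1, 2, 3, 4, 5, 6, 8, 10, 12, 15, 16, 20, 24, 30, 40, 48, 60, 80, 120, 240.
Check 139^d mod 241 for each divisor in increasing order:
139^1 ≡ 139 (mod 241)
139^2 ≡ 41 (mod 241)
139^3 ≡ 156 (mod 241)
139^4 ≡ 235 (mod 241)
139^5 ≡ 130 (mod 241)
139^6 ≡ 236 (mod 241)
139^8 ≡ 36 (mod 241)
139^10 ≡ 30 (mod 241)
139^12 ≡ 25 (mod 241)
139^15 ≡ 44 (mod 241)
139^16 ≡ 91 (mod 241)
139^20 ≡ 177 (mod 241)
139^24 ≡ 143 (mod 241)
139^30 ≡ 8 (mod 241)
139^40 ≡ 240 (mod 241)
139^48 ≡ 205 (mod 241)
139^60 ≡ 64 (mod 241)
139^80 ≡ 1 (mod 241) ✓
Therefore the multiplicative order of 139 modulo 241 is 80.

80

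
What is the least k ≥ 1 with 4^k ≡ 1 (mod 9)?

The order of 4 must divide φ(9) = φ(3^2) = 3·(3−1) = 6 = 2 · 3.
Divisors of 6: 1, 2, 3, 6.
Compute 4^d (mod 9) for the divisors d until we hit 1:
4^1 ≡ 4 (mod 9)
4^2 ≡ 7 (mod 9)
4^3 ≡ 1 (mod 9) ✓
The smallest such exponent is 3, so the order of 4 is 3.

3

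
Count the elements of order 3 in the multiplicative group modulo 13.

φ(13) = 13 − 1 = 12 = 2^2 · 3.
(Z/13Z)^× is cyclic (|G| = 12); a cyclic group of order m has exactly φ(d) elements of each order d | m, and none otherwise.
3 | 12, and φ(3) = 3 − 1 = 2.

2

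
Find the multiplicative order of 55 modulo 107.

106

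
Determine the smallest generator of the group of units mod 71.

7

φ(71) = 71 − 1 = 70 = 2 · 5 · 7.
g is a primitive root iff g^(70/q) ≢ 1 (mod 71) for each prime q ∈ {2, 5, 7}.
g = 2: 2^35 ≡ 1 — hits 1, so not a primitive root.
g = 3: 3^35 ≡ 1 — hits 1, so not a primitive root.
g = 4: 4^35 ≡ 1 — hits 1, so not a primitive root.
g = 5: 5^35 ≡ 1 — hits 1, so not a primitive root.
g = 6: 6^35 ≡ 1 — hits 1, so not a primitive root.
g = 7: 7^35 ≡ 70; 7^14 ≡ 54; 7^10 ≡ 45 — none is 1, so 7 is a primitive root.
Hence the least primitive root of 71 is 7.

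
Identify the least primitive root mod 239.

φ(239) = 239 − 1 = 238 = 2 · 7 · 17.
g is a primitive root iff g^(238/q) ≢ 1 (mod 239) for each prime q ∈ {2, 7, 17}.
g = 2: 2^119 ≡ 1 — hits 1, so not a primitive root.
g = 3: 3^119 ≡ 1 — hits 1, so not a primitive root.
g = 4: 4^119 ≡ 1 — hits 1, so not a primitive root.
g = 5: 5^119 ≡ 1 — hits 1, so not a primitive root.
g = 6: 6^119 ≡ 1 — hits 1, so not a primitive root.
g = 7: 7^119 ≡ 238; 7^34 ≡ 24; 7^14 ≡ 211 — none is 1, so 7 is a primitive root.
Hence the least primitive root of 239 is 7.

7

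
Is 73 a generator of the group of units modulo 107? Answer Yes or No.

φ(107) = 107 − 1 = 106 = 2 · 53.
It suffices to check that the order of 73 is not a proper divisor of 106: compute 73^(106/q) for q ∈ {2, 53}.
73^53 ≡ 106 (mod 107)  [q = 2: ≢ 1 ✓]
73^2 ≡ 86 (mod 107)  [q = 53: ≢ 1 ✓]
All checks pass, so 73 has order 106 and is a primitive root modulo 107.

Yes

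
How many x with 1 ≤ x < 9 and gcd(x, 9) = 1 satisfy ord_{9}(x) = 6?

2

φ(9) = φ(3^2) = 3·(3−1) = 6 = 2 · 3.
(Z/9Z)^× is cyclic (|G| = 6); a cyclic group of order m has exactly φ(d) elements of each order d | m, and none otherwise.
6 = 2 · 3 divides 6, and φ(6) = 2.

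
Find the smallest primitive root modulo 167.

5

φ(167) = 167 − 1 = 166 = 2 · 83.
Test candidates g = 2, 3, … against the prime factors q ∈ {2, 83} of φ(167): g is a generator iff g^(166/q) ≢ 1 for every such q.
g = 2: 2^83 ≡ 1 — hits 1, so not a primitive root.
g = 3: 3^83 ≡ 1 — hits 1, so not a primitive root.
g = 4: 4^83 ≡ 1 — hits 1, so not a primitive root.
g = 5: 5^83 ≡ 166; 5^2 ≡ 25 — none is 1, so 5 is a primitive root.
So 5 is the smallest generator of (Z/167Z)^×.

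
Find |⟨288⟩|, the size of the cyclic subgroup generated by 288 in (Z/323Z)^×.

18

Since 288 ∈ (Z/323Z)^×, its order divides φ(323) = φ(17·19) = (17−1)·(19−1) = 16·18 = 288 = 2^5 · 3^2.
Divisors of 288: 1, 2, 3, 4, 6, 8, 9, 12, 16, 18, 24, 32, 36, 48, 72, 96, 144, 288.
Test each divisor d:
288^1 ≡ 288 (mod 323)
288^2 ≡ 256 (mod 323)
288^3 ≡ 84 (mod 323)
288^4 ≡ 290 (mod 323)
288^6 ≡ 273 (mod 323)
288^8 ≡ 120 (mod 323)
288^9 ≡ 322 (mod 323)
288^12 ≡ 239 (mod 323)
288^16 ≡ 188 (mod 323)
288^18 ≡ 1 (mod 323) ✓
Therefore the multiplicative order of 288 modulo 323 is 18.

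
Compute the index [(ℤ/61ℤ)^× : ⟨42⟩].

4

ord(42) | φ(61) = 61 − 1 = 60 = 2^2 · 3 · 5.
Divisors of 60: 1, 2, 3, 4, 5, 6, 10, 12, 15, 20, 30, 60.
Evaluate successive powers at the divisors of 60:
42^1 ≡ 42
42^2 ≡ 56
42^3 ≡ 34
42^4 ≡ 25
42^5 ≡ 13
42^6 ≡ 58
42^10 ≡ 47
42^12 ≡ 9
42^15 ≡ 1
The order of 42 is 15, so the subgroup it generates has 15 elements.
Index = |(Z/61Z)^×| / |⟨42⟩| = 60 / 15 = 4.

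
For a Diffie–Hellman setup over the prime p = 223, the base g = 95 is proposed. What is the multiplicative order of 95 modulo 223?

74

By Lagrange's theorem, ord_223(95) divides φ(223) = 223 − 1 = 222 = 2 · 3 · 37.
Divisors of 222: 1, 2, 3, 6, 37, 74, 111, 222.
Compute 95^d (mod 223) for the divisors d until we hit 1:
95^1 ≡ 95
95^2 ≡ 105
95^3 ≡ 163
95^6 ≡ 32
95^37 ≡ 222
95^74 ≡ 1
So ord_223(95) = 74.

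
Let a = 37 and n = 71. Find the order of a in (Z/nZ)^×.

7

Since 37 ∈ (Z/71Z)^×, its order divides φ(71) = 71 − 1 = 70 = 2 · 5 · 7.
Divisors of 70: 1, 2, 5, 7, 10, 14, 35, 70.
Test each divisor d:
37^1 ≡ 37 (mod 71)
37^2 ≡ 20 (mod 71)
37^5 ≡ 32 (mod 71)
37^7 ≡ 1 (mod 71) ✓
The smallest such exponent is 7, so the order of 37 is 7.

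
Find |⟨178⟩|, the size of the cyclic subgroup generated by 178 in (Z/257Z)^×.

The order of 178 must divide φ(257) = 257 − 1 = 256 = 2^8.
Divisors of 256: 1, 2, 4, 8, 16, 32, 64, 128, 256.
Test each divisor d:
178^1 ≡ 178 (mod 257)
178^2 ≡ 73 (mod 257)
178^4 ≡ 189 (mod 257)
178^8 ≡ 255 (mod 257)
178^16 ≡ 4 (mod 257)
178^32 ≡ 16 (mod 257)
178^64 ≡ 256 (mod 257)
178^128 ≡ 1 (mod 257) ✓
The smallest such exponent is 128, so the order of 178 is 128.

128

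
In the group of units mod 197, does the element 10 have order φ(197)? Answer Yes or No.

φ(197) = 197 − 1 = 196 = 2^2 · 7^2.
An element g generates (Z/197Z)^× iff g^(196/q) ≢ 1 (mod 197) for each prime q ∈ {2, 7}.
10^98 ≡ 1 (mod 197)  [q = 2: ≡ 1 ✗]
10^28 ≡ 36 (mod 197)  [q = 7: ≢ 1 ✓]
Since 10^98 ≡ 1, the order of 10 divides 98 < 196, so 10 is not a primitive root.

No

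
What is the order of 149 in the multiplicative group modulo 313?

312

The order of 149 must divide φ(313) = 313 − 1 = 312 = 2^3 · 3 · 13.
Divisors of 312: 1, 2, 3, 4, 6, 8, 12, 13, 24, 26, 39, 52, 78, 104, 156, 312.
Test each divisor d:
149^1 ≡ 149 (mod 313)
149^2 ≡ 291 (mod 313)
149^3 ≡ 165 (mod 313)
149^4 ≡ 171 (mod 313)
149^6 ≡ 307 (mod 313)
149^8 ≡ 132 (mod 313)
149^12 ≡ 36 (mod 313)
149^13 ≡ 43 (mod 313)
149^24 ≡ 44 (mod 313)
149^26 ≡ 284 (mod 313)
149^39 ≡ 5 (mod 313)
149^52 ≡ 215 (mod 313)
149^78 ≡ 25 (mod 313)
149^104 ≡ 214 (mod 313)
149^156 ≡ 312 (mod 313)
149^312 ≡ 1 (mod 313) ✓
The smallest such exponent is 312, so the order of 149 is 312.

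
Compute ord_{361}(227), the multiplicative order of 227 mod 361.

38

The order of 227 must divide φ(361) = φ(19^2) = 19·(19−1) = 342 = 2 · 3^2 · 19.
Divisors of 342: 1, 2, 3, 6, 9, 18, 19, 38, 57, 114, 171, 342.
Test each divisor d:
227^1 ≡ 227 (mod 361)
227^2 ≡ 267 (mod 361)
227^3 ≡ 322 (mod 361)
227^6 ≡ 77 (mod 361)
227^9 ≡ 246 (mod 361)
227^18 ≡ 229 (mod 361)
227^19 ≡ 360 (mod 361)
227^38 ≡ 1 (mod 361) ✓
Hence ord(227) = 38.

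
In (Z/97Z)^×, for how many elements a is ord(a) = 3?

2

φ(97) = 97 − 1 = 96 = 2^5 · 3.
In a cyclic group of order 96, there are φ(d) elements of order d for each divisor d of 96, and zero for non-divisors.
3 | 96, and φ(3) = 3 − 1 = 2.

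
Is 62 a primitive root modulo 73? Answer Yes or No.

Yes

φ(73) = 73 − 1 = 72 = 2^3 · 3^2.
An element g generates (Z/73Z)^× iff g^(72/q) ≢ 1 (mod 73) for each prime q ∈ {2, 3}.
62^36 ≡ 72 (mod 73)  [q = 2: ≢ 1 ✓]
62^24 ≡ 8 (mod 73)  [q = 3: ≢ 1 ✓]
Every test exponent gives a nontrivial residue, hence 62 generates the full group.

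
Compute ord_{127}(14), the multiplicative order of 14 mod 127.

126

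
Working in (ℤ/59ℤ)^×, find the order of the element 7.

ord(7) | φ(59) = 59 − 1 = 58 = 2 · 29.
Divisors of 58: 1, 2, 29, 58.
Test each divisor d:
7^1 ≡ 7 (mod 59)
7^2 ≡ 49 (mod 59)
7^29 ≡ 1 (mod 59) ✓
Hence ord(7) = 29.

29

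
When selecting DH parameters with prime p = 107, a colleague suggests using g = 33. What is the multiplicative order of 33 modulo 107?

53

Since 33 ∈ (Z/107Z)^×, its order divides φ(107) = 107 − 1 = 106 = 2 · 53.
Divisors of 106: 1, 2, 53, 106.
Test each divisor d:
33^1 ≡ 33 (mod 107)
33^2 ≡ 19 (mod 107)
33^53 ≡ 1 (mod 107) ✓
Hence ord(33) = 53.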